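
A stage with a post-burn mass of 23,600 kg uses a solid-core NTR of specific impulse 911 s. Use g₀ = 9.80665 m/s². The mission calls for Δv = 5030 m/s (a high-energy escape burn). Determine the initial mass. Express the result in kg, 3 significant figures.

initial mass ≈ 41400 kg

v_e = Isp · g₀ = 911 × 9.80665 = 8933.9 m/s.
From the ideal rocket equation, m₀/m_f = exp(Δv / v_e) = exp(5030 / 8933.9) = exp(0.5630) = 1.7560.
m₀ = m_f × 1.7560 = 23,600 × 1.7560 = 41,441.6 kg.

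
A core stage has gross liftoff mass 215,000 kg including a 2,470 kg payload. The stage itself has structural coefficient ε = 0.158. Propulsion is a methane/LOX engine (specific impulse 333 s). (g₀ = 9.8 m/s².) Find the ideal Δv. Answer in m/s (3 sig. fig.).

Δv ≈ 5830 m/s

Stage wet mass = m₀ − payload = 215,000 − 2,470 = 212,530 kg.
Stage dry mass = ε × stage wet mass = 0.158 × 212,530 = 33,579.7 kg.
Burnout mass m_f = stage dry + payload = 33,579.7 + 2,470 = 36,049.7 kg.
v_e = Isp · g₀ = 333 × 9.8 = 3263.4 m/s.
Δv = v_e · ln(215,000/36,049.7) = 3263.4 × ln(5.964) = 3263.4 × 1.7857 ≈ 5828 m/s.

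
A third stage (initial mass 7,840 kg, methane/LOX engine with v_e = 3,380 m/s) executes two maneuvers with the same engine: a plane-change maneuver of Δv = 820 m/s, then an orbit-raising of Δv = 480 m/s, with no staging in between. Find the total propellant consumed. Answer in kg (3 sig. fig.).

After the first burn: m = 7840 × exp(−820/3380.0) = 7840 × 0.78458 = 6,151.11 kg.
After the second burn: m = 6,151.11 × exp(−480/3380.0) = 6,151.11 × 0.86761 = 5,336.76 kg.
Total propellant = m₀ − m_final = 7840 − 5,336.76 = 2,503.24 kg.

total propellant consumed ≈ 2500 kg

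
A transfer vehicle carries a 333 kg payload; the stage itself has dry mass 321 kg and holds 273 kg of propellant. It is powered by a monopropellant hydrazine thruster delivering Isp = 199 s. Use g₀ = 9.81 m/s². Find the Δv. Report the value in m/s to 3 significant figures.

v_e = Isp · g₀ = 199 × 9.81 = 1952.2 m/s.
m₀ = payload + dry + propellant = 333 + 321 + 273 = 927 kg.
m_f = payload + dry = 333 + 321 = 654 kg.
By the Tsiolkovsky rocket equation, Δv = v_e · ln(m₀/m_f) = 1952.2 × ln(1.417) = 1952.2 × 0.3488 ≈ 681.0 m/s.

Δv ≈ 681 m/s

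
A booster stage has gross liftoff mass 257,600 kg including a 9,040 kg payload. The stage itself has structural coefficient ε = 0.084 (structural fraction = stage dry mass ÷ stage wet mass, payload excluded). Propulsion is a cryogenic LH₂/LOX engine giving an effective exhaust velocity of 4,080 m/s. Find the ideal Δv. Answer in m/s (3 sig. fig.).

Δv ≈ 8780 m/s

Stage wet mass = m₀ − payload = 257,600 − 9,040 = 248,560 kg.
Stage dry mass = ε × stage wet mass = 0.084 × 248,560 = 20,879 kg.
Burnout mass m_f = stage dry + payload = 20,879 + 9,040 = 29,919 kg.
From the ideal rocket equation, Δv = v_e · ln(257,600/29,919) = 4080.0 × ln(8.61) = 4080.0 × 2.1529 ≈ 8784 m/s.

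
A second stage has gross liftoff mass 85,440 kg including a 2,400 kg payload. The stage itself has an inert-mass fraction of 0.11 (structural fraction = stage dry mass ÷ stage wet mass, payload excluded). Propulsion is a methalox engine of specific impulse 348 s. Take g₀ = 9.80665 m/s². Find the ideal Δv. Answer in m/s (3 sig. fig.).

Stage wet mass = m₀ − payload = 85,440 − 2,400 = 83,040 kg.
Stage dry mass = ε × stage wet mass = 0.11 × 83,040 = 9,134.4 kg.
Burnout mass m_f = stage dry + payload = 9,134.4 + 2,400 = 11,534.4 kg.
v_e = Isp · g₀ = 348 × 9.80665 = 3412.7 m/s.
Rocket equation: Δv = v_e · ln(85,440/11,534.4) = 3412.7 × ln(7.407) = 3412.7 × 2.0025 ≈ 6834 m/s.

Δv ≈ 6830 m/s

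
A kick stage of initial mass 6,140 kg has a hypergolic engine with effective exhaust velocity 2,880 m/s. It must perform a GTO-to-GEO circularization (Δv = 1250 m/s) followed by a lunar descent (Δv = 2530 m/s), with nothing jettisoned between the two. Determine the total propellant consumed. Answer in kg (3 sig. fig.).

After the first burn: m = 6140 × exp(−1250/2880.0) = 6140 × 0.64789 = 3,978.04 kg.
After the second burn: m = 3,978.04 × exp(−2530/2880.0) = 3,978.04 × 0.41542 = 1,652.56 kg.
Total propellant = m₀ − m_final = 6140 − 1,652.56 = 4,487.44 kg.

total propellant consumed ≈ 4490 kg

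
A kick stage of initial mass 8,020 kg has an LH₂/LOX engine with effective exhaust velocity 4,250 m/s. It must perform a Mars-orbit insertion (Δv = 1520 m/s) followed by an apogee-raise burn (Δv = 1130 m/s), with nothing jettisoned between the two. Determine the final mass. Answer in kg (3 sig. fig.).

final mass ≈ 4300 kg

After the first burn: m = 8020 × exp(−1520/4250.0) = 8020 × 0.69932 = 5,608.55 kg.
After the second burn: m = 5,608.55 × exp(−1130/4250.0) = 5,608.55 × 0.76653 = 4,299.12 kg.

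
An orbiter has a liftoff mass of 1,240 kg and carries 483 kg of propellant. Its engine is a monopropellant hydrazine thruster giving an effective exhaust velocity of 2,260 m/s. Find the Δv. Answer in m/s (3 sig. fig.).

m_f = m₀ − m_prop = 1,240 − 483 = 757 kg.
Using Δv = v_e ln(m₀/m_f): Δv = v_e · ln(m₀/m_f) = 2260.0 × ln(1.638) = 2260.0 × 0.4935 ≈ 1115.3 m/s.

Δv ≈ 1120 m/s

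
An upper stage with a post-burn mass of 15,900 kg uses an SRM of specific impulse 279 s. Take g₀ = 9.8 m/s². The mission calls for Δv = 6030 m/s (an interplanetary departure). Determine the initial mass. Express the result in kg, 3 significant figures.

v_e = Isp · g₀ = 279 × 9.8 = 2734.2 m/s.
Using Δv = v_e ln(m₀/m_f): m₀/m_f = exp(Δv / v_e) = exp(6030 / 2734.2) = exp(2.2054) = 9.0739.
m₀ = m_f × 9.0739 = 15,900 × 9.0739 = 144,275 kg.

initial mass ≈ 144000 kg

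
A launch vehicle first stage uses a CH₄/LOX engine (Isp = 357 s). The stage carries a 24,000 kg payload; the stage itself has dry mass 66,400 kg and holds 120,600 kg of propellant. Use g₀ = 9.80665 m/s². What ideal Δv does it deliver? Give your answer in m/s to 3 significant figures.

v_e = Isp · g₀ = 357 × 9.80665 = 3501.0 m/s.
m₀ = payload + dry + propellant = 24,000 + 66,400 + 120,600 = 211,000 kg.
m_f = payload + dry = 24,000 + 66,400 = 90,400 kg.
By the Tsiolkovsky rocket equation, Δv = v_e · ln(m₀/m_f) = 3501.0 × ln(2.334) = 3501.0 × 0.8476 ≈ 2967.5 m/s.

Δv ≈ 2970 m/s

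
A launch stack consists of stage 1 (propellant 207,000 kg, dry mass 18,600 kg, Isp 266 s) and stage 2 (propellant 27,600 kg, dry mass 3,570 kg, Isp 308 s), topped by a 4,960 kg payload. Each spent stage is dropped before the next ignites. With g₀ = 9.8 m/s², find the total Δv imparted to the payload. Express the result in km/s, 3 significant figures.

Δv ≈ 8.44 km/s

Ignition mass of stage 1 = 207,000+18,600 + 27,600+3,570 + 4,960 = 261,730 kg.
Stage 1: m₀ = 261,730 kg, m_f = 261,730 − 207,000 = 54,730 kg; Δv = 266×9.8×ln(4.782) = 2606.8×1.5649 ≈ 4079 m/s.
Stage 2: m₀ = 36,130 kg, m_f = 36,130 − 27,600 = 8,530 kg; Δv = 308×9.8×ln(4.236) = 3018.4×1.4435 ≈ 4357 m/s.
Total Δv = 4079 + 4357 = 8436 m/s.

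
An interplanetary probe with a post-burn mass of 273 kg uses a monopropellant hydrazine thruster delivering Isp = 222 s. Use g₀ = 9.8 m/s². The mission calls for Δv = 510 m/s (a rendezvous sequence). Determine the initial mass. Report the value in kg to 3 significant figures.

v_e = Isp · g₀ = 222 × 9.8 = 2175.6 m/s.
Rocket equation: m₀/m_f = exp(Δv / v_e) = exp(510 / 2175.6) = exp(0.2344) = 1.2642.
m₀ = m_f × 1.2642 = 273 × 1.2642 = 345.127 kg.

initial mass ≈ 345 kg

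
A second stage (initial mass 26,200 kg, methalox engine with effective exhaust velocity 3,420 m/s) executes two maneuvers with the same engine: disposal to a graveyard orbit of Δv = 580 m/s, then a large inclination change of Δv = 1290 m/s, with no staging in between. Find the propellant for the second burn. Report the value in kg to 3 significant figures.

After the first burn: m = 26200 × exp(−580/3420.0) = 26200 × 0.84401 = 22,113.1 kg.
After the second burn: m = 22,113.1 × exp(−1290/3420.0) = 22,113.1 × 0.68578 = 15,164.7 kg.
Second-burn propellant = 22,113.1 − 15,164.7 = 6,948.4 kg.

propellant for the second burn ≈ 6950 kg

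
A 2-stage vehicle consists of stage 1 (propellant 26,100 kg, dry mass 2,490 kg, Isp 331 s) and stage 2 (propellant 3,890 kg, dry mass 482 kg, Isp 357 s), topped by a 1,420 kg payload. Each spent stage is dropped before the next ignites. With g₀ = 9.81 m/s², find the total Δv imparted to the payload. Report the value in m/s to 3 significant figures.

Ignition mass of stage 1 = 26,100+2,490 + 3,890+482 + 1,420 = 34,382 kg.
Stage 1: m₀ = 34,382 kg, m_f = 34,382 − 26,100 = 8,282 kg; Δv = 331×9.81×ln(4.151) = 3247.1×1.4234 ≈ 4622 m/s.
Stage 2: m₀ = 5,792 kg, m_f = 5,792 − 3,890 = 1,902 kg; Δv = 357×9.81×ln(3.045) = 3502.2×1.1136 ≈ 3900 m/s.
Total Δv = 4622 + 3900 = 8522 m/s.

Δv ≈ 8520 m/s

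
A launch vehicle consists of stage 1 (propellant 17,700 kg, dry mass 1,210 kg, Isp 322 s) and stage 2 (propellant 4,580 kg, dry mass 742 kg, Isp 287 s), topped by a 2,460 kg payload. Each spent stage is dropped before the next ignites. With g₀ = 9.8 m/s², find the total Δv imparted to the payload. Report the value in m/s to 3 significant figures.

Δv ≈ 5930 m/s

Ignition mass of stage 1 = 17,700+1,210 + 4,580+742 + 2,460 = 26,692 kg.
Stage 1: m₀ = 26,692 kg, m_f = 26,692 − 17,700 = 8,992 kg; Δv = 322×9.8×ln(2.968) = 3155.6×1.0880 ≈ 3433 m/s.
Stage 2: m₀ = 7,782 kg, m_f = 7,782 − 4,580 = 3,202 kg; Δv = 287×9.8×ln(2.43) = 2812.6×0.8880 ≈ 2498 m/s.
Total Δv = 3433 + 2498 = 5931 m/s.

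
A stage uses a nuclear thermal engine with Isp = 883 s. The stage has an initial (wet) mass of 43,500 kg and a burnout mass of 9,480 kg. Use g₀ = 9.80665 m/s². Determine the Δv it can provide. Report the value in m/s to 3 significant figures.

Δv ≈ 13200 m/s

v_e = Isp · g₀ = 883 × 9.80665 = 8659.3 m/s.
Rocket equation: Δv = v_e · ln(m₀/m_f) = 8659.3 × ln(4.589) = 8659.3 × 1.5236 ≈ 13193.1 m/s.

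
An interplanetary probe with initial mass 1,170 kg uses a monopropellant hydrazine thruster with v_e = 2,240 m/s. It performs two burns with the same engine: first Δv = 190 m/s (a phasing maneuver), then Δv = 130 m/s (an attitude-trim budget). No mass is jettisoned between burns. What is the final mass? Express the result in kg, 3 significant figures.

After the first burn: m = 1170 × exp(−190/2240.0) = 1170 × 0.91868 = 1,074.86 kg.
After the second burn: m = 1,074.86 × exp(−130/2240.0) = 1,074.86 × 0.94362 = 1,014.26 kg.

final mass ≈ 1010 kg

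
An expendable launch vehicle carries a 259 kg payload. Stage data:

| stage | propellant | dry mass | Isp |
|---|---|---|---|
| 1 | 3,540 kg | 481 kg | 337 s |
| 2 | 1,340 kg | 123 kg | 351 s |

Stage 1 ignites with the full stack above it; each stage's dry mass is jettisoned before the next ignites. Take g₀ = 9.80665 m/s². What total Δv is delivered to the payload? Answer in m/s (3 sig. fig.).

Ignition mass of stage 1 = 3,540+481 + 1,340+123 + 259 = 5,743 kg.
Stage 1: m₀ = 5,743 kg, m_f = 5,743 − 3,540 = 2,203 kg; Δv = 337×9.80665×ln(2.607) = 3304.8×0.9582 ≈ 3167 m/s.
Stage 2: m₀ = 1,722 kg, m_f = 1,722 − 1,340 = 382 kg; Δv = 351×9.80665×ln(4.508) = 3442.1×1.5058 ≈ 5183 m/s.
Total Δv = 3167 + 5183 = 8350 m/s.

Δv ≈ 8350 m/s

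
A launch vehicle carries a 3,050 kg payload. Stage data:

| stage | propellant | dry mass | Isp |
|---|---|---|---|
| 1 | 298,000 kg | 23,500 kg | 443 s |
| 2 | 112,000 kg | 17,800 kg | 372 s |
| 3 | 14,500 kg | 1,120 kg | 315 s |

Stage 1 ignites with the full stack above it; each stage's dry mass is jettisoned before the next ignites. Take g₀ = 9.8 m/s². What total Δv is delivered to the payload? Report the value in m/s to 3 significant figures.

Δv ≈ 14100 m/s

Ignition mass of stage 1 = 298,000+23,500 + 112,000+17,800 + 14,500+1,120 + 3,050 = 469,970 kg.
Stage 1: m₀ = 469,970 kg, m_f = 469,970 − 298,000 = 171,970 kg; Δv = 443×9.8×ln(2.733) = 4341.4×1.0053 ≈ 4365 m/s.
Stage 2: m₀ = 148,470 kg, m_f = 148,470 − 112,000 = 36,470 kg; Δv = 372×9.8×ln(4.071) = 3645.6×1.4039 ≈ 5118 m/s.
Stage 3: m₀ = 18,670 kg, m_f = 18,670 − 14,500 = 4,170 kg; Δv = 315×9.8×ln(4.477) = 3087.0×1.4990 ≈ 4627 m/s.
Total Δv = 4365 + 5118 + 4627 = 14110 m/s.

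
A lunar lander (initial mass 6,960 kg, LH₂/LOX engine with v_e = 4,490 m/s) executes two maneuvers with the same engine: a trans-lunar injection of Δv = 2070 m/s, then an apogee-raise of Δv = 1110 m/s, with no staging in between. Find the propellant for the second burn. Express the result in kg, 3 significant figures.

After the first burn: m = 6960 × exp(−2070/4490.0) = 6960 × 0.63064 = 4,389.25 kg.
After the second burn: m = 4,389.25 × exp(−1110/4490.0) = 4,389.25 × 0.78097 = 3,427.87 kg.
Second-burn propellant = 4,389.25 − 3,427.87 = 961.38 kg.

propellant for the second burn ≈ 961 kg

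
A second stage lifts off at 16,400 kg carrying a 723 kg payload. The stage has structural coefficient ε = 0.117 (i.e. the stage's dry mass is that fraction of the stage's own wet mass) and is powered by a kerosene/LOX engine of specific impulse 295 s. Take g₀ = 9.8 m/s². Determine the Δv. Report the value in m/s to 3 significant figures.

Δv ≈ 5370 m/s

Stage wet mass = m₀ − payload = 16,400 − 723 = 15,677 kg.
Stage dry mass = ε × stage wet mass = 0.117 × 15,677 = 1,834.21 kg.
Burnout mass m_f = stage dry + payload = 1,834.21 + 723 = 2,557.21 kg.
v_e = Isp · g₀ = 295 × 9.8 = 2891.0 m/s.
Δv = v_e · ln(16,400/2,557.21) = 2891.0 × ln(6.413) = 2891.0 × 1.8584 ≈ 5373 m/s.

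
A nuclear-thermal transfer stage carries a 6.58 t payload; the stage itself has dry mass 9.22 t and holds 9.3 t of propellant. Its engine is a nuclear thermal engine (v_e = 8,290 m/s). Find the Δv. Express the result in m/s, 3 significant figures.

Δv ≈ 3840 m/s

m₀ = payload + dry + propellant = 6.58 + 9.22 + 9.3 = 25.1 t.
m_f = payload + dry = 6.58 + 9.22 = 15.8 t.
Δv = v_e · ln(m₀/m_f) = 8290.0 × ln(1.589) = 8290.0 × 0.4629 ≈ 3837.1 m/s.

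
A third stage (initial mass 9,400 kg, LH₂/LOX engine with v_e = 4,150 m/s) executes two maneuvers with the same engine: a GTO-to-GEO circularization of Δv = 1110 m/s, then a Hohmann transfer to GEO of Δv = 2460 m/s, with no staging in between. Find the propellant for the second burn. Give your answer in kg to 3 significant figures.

propellant for the second burn ≈ 3220 kg

After the first burn: m = 9400 × exp(−1110/4150.0) = 9400 × 0.76531 = 7,193.91 kg.
After the second burn: m = 7,193.91 × exp(−2460/4150.0) = 7,193.91 × 0.55279 = 3,976.72 kg.
Second-burn propellant = 7,193.91 − 3,976.72 = 3,217.19 kg.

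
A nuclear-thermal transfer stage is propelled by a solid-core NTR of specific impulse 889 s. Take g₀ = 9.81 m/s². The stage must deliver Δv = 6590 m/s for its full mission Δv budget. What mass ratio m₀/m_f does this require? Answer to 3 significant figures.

mass ratio ≈ 2.13

v_e = Isp · g₀ = 889 × 9.81 = 8721.1 m/s.
m₀/m_f = exp(Δv / v_e) = exp(6590 / 8721.1) = exp(0.7556) = 2.1290.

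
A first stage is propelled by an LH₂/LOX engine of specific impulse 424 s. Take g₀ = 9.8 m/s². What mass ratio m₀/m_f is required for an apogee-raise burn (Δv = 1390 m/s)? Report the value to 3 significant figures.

v_e = Isp · g₀ = 424 × 9.8 = 4155.2 m/s.
m₀/m_f = exp(Δv / v_e) = exp(1390 / 4155.2) = exp(0.3345) = 1.3973.

mass ratio ≈ 1.40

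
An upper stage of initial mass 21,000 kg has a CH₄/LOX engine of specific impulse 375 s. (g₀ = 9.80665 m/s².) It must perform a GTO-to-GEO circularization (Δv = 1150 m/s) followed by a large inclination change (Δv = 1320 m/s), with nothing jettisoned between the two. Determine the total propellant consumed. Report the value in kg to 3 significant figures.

v_e = Isp · g₀ = 375 × 9.80665 = 3677.5 m/s.
After the first burn: m = 21000 × exp(−1150/3677.5) = 21000 × 0.73146 = 15,360.7 kg.
After the second burn: m = 15,360.7 × exp(−1320/3677.5) = 15,360.7 × 0.69842 = 10,728.2 kg.
Total propellant = m₀ − m_final = 21000 − 10,728.2 = 10,271.8 kg.

total propellant consumed ≈ 10300 kg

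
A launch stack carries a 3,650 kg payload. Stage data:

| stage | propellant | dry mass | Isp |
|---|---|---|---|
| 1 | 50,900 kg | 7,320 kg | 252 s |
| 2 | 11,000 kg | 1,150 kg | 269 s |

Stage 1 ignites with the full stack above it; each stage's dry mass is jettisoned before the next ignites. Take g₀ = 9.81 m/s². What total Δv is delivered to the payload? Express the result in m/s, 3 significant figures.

Ignition mass of stage 1 = 50,900+7,320 + 11,000+1,150 + 3,650 = 74,020 kg.
Stage 1: m₀ = 74,020 kg, m_f = 74,020 − 50,900 = 23,120 kg; Δv = 252×9.81×ln(3.202) = 2472.1×1.1636 ≈ 2877 m/s.
Stage 2: m₀ = 15,800 kg, m_f = 15,800 − 11,000 = 4,800 kg; Δv = 269×9.81×ln(3.292) = 2638.9×1.1914 ≈ 3144 m/s.
Total Δv = 2877 + 3144 = 6021 m/s.

Δv ≈ 6020 m/s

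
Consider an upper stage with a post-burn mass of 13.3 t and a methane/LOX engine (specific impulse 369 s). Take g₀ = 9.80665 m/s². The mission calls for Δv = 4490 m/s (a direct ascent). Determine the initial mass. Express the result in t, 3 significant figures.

v_e = Isp · g₀ = 369 × 9.80665 = 3618.7 m/s.
m₀/m_f = exp(Δv / v_e) = exp(4490 / 3618.7) = exp(1.2408) = 3.4584.
m₀ = m_f × 3.4584 = 13.3 × 3.4584 = 45.9967 t.

initial mass ≈ 46.0 t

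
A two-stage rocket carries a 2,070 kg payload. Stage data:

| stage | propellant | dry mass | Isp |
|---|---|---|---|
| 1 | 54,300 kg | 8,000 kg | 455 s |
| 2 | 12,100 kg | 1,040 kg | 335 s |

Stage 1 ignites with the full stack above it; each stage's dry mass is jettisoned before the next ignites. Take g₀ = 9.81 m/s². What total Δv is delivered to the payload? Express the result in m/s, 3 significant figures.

Ignition mass of stage 1 = 54,300+8,000 + 12,100+1,040 + 2,070 = 77,510 kg.
Stage 1: m₀ = 77,510 kg, m_f = 77,510 − 54,300 = 23,210 kg; Δv = 455×9.81×ln(3.34) = 4463.6×1.2058 ≈ 5382 m/s.
Stage 2: m₀ = 15,210 kg, m_f = 15,210 − 12,100 = 3,110 kg; Δv = 335×9.81×ln(4.891) = 3286.4×1.5873 ≈ 5217 m/s.
Total Δv = 5382 + 5217 = 10599 m/s.

Δv ≈ 10600 m/s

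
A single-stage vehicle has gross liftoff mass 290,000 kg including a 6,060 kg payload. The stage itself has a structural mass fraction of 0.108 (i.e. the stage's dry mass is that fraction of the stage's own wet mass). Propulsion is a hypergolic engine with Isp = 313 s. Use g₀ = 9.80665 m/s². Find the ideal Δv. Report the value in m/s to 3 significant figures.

Stage wet mass = m₀ − payload = 290,000 − 6,060 = 283,940 kg.
Stage dry mass = ε × stage wet mass = 0.108 × 283,940 = 30,665.5 kg.
Burnout mass m_f = stage dry + payload = 30,665.5 + 6,060 = 36,725.5 kg.
v_e = Isp · g₀ = 313 × 9.80665 = 3069.5 m/s.
Δv = v_e · ln(290,000/36,725.5) = 3069.5 × ln(7.896) = 3069.5 × 2.0664 ≈ 6343 m/s.

Δv ≈ 6340 m/s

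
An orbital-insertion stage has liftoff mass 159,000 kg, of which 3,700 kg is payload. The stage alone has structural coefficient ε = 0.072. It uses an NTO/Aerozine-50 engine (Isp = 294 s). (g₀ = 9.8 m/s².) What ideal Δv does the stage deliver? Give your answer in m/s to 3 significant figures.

Δv ≈ 6820 m/s

Stage wet mass = m₀ − payload = 159,000 − 3,700 = 155,300 kg.
Stage dry mass = ε × stage wet mass = 0.072 × 155,300 = 11,181.6 kg.
Burnout mass m_f = stage dry + payload = 11,181.6 + 3,700 = 14,881.6 kg.
v_e = Isp · g₀ = 294 × 9.8 = 2881.2 m/s.
By the Tsiolkovsky rocket equation, Δv = v_e · ln(159,000/14,881.6) = 2881.2 × ln(10.68) = 2881.2 × 2.3688 ≈ 6825 m/s.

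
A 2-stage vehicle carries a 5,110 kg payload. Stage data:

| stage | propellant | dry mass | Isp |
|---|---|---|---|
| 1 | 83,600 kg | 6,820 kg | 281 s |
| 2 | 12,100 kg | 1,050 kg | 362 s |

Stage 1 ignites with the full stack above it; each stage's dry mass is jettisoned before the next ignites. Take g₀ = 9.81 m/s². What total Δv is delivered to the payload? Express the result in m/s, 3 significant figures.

Ignition mass of stage 1 = 83,600+6,820 + 12,100+1,050 + 5,110 = 108,680 kg.
Stage 1: m₀ = 108,680 kg, m_f = 108,680 − 83,600 = 25,080 kg; Δv = 281×9.81×ln(4.333) = 2756.6×1.4663 ≈ 4042 m/s.
Stage 2: m₀ = 18,260 kg, m_f = 18,260 − 12,100 = 6,160 kg; Δv = 362×9.81×ln(2.964) = 3551.2×1.0866 ≈ 3859 m/s.
Total Δv = 4042 + 3859 = 7901 m/s.

Δv ≈ 7900 m/s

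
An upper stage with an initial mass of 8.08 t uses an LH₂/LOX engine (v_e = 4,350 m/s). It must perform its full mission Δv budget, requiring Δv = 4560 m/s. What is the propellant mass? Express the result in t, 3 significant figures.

propellant mass ≈ 5.25 t

m₀/m_f = exp(Δv / v_e) = exp(4560 / 4350.0) = exp(1.0483) = 2.8527.
m_f = 8.08 / 2.8527 = 2.8324 t, so propellant = m₀ − m_f = 8.08 − 2.8324 = 5.2476 t.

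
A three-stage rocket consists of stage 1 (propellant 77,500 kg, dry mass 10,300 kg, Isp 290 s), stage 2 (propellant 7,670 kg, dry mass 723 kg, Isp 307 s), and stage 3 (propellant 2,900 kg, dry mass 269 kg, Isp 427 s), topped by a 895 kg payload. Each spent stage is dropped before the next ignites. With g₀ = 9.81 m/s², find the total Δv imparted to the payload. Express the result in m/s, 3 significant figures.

Ignition mass of stage 1 = 77,500+10,300 + 7,670+723 + 2,900+269 + 895 = 100,257 kg.
Stage 1: m₀ = 100,257 kg, m_f = 100,257 − 77,500 = 22,757 kg; Δv = 290×9.81×ln(4.406) = 2844.9×1.4829 ≈ 4219 m/s.
Stage 2: m₀ = 12,457 kg, m_f = 12,457 − 7,670 = 4,787 kg; Δv = 307×9.81×ln(2.602) = 3011.7×0.9564 ≈ 2880 m/s.
Stage 3: m₀ = 4,064 kg, m_f = 4,064 − 2,900 = 1,164 kg; Δv = 427×9.81×ln(3.491) = 4188.9×1.2503 ≈ 5237 m/s.
Total Δv = 4219 + 2880 + 5237 = 12336 m/s.

Δv ≈ 12300 m/s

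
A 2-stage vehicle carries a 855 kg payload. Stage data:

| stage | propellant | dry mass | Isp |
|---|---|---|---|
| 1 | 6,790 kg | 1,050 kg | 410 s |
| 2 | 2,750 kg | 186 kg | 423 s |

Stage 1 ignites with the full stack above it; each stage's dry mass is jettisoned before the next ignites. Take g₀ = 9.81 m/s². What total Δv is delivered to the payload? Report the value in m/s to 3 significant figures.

Δv ≈ 8890 m/s

Ignition mass of stage 1 = 6,790+1,050 + 2,750+186 + 855 = 11,631 kg.
Stage 1: m₀ = 11,631 kg, m_f = 11,631 − 6,790 = 4,841 kg; Δv = 410×9.81×ln(2.403) = 4022.1×0.8766 ≈ 3526 m/s.
Stage 2: m₀ = 3,791 kg, m_f = 3,791 − 2,750 = 1,041 kg; Δv = 423×9.81×ln(3.642) = 4149.6×1.2924 ≈ 5363 m/s.
Total Δv = 3526 + 5363 = 8889 m/s.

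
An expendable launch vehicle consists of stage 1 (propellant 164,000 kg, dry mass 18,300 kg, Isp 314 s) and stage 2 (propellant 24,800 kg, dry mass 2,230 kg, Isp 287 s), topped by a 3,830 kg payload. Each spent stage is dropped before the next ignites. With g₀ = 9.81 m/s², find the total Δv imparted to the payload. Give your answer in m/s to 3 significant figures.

Δv ≈ 9100 m/s

Ignition mass of stage 1 = 164,000+18,300 + 24,800+2,230 + 3,830 = 213,160 kg.
Stage 1: m₀ = 213,160 kg, m_f = 213,160 − 164,000 = 49,160 kg; Δv = 314×9.81×ln(4.336) = 3080.3×1.4670 ≈ 4519 m/s.
Stage 2: m₀ = 30,860 kg, m_f = 30,860 − 24,800 = 6,060 kg; Δv = 287×9.81×ln(5.092) = 2815.5×1.6278 ≈ 4583 m/s.
Total Δv = 4519 + 4583 = 9102 m/s.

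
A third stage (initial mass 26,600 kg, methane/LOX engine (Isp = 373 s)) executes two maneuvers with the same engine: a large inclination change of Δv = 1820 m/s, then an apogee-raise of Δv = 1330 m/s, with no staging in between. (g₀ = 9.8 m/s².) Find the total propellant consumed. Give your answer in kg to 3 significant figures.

v_e = Isp · g₀ = 373 × 9.8 = 3655.4 m/s.
After the first burn: m = 26600 × exp(−1820/3655.4) = 26600 × 0.60781 = 16,167.7 kg.
After the second burn: m = 16,167.7 × exp(−1330/3655.4) = 16,167.7 × 0.69500 = 11,236.6 kg.
Total propellant = m₀ − m_final = 26600 − 11,236.6 = 15,363.4 kg.

total propellant consumed ≈ 15400 kg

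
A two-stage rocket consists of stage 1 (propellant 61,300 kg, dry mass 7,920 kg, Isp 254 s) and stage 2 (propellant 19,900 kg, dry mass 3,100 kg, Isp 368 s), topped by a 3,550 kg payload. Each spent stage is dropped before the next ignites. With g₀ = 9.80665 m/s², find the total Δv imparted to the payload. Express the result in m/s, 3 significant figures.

Δv ≈ 7540 m/s

Ignition mass of stage 1 = 61,300+7,920 + 19,900+3,100 + 3,550 = 95,770 kg.
Stage 1: m₀ = 95,770 kg, m_f = 95,770 − 61,300 = 34,470 kg; Δv = 254×9.80665×ln(2.778) = 2490.9×1.0219 ≈ 2545 m/s.
Stage 2: m₀ = 26,550 kg, m_f = 26,550 − 19,900 = 6,650 kg; Δv = 368×9.80665×ln(3.992) = 3608.8×1.3844 ≈ 4996 m/s.
Total Δv = 2545 + 4996 = 7541 m/s.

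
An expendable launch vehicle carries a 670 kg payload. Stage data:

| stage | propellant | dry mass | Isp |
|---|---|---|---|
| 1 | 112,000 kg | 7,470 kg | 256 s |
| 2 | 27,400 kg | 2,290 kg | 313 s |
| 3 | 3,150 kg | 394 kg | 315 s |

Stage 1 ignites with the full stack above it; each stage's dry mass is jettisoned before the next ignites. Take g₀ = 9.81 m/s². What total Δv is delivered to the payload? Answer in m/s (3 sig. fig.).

Δv ≈ 12600 m/s

Ignition mass of stage 1 = 112,000+7,470 + 27,400+2,290 + 3,150+394 + 670 = 153,374 kg.
Stage 1: m₀ = 153,374 kg, m_f = 153,374 − 112,000 = 41,374 kg; Δv = 256×9.81×ln(3.707) = 2511.4×1.3102 ≈ 3290 m/s.
Stage 2: m₀ = 33,904 kg, m_f = 33,904 − 27,400 = 6,504 kg; Δv = 313×9.81×ln(5.213) = 3070.5×1.6511 ≈ 5070 m/s.
Stage 3: m₀ = 4,214 kg, m_f = 4,214 − 3,150 = 1,064 kg; Δv = 315×9.81×ln(3.961) = 3090.2×1.3764 ≈ 4253 m/s.
Total Δv = 3290 + 5070 + 4253 = 12613 m/s.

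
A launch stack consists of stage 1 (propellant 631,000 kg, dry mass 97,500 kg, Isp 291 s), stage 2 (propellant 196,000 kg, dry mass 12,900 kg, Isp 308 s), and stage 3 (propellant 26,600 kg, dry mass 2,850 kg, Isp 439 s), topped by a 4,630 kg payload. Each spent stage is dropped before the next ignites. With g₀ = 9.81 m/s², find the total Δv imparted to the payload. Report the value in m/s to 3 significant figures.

Ignition mass of stage 1 = 631,000+97,500 + 196,000+12,900 + 26,600+2,850 + 4,630 = 971,480 kg.
Stage 1: m₀ = 971,480 kg, m_f = 971,480 − 631,000 = 340,480 kg; Δv = 291×9.81×ln(2.853) = 2854.7×1.0485 ≈ 2993 m/s.
Stage 2: m₀ = 242,980 kg, m_f = 242,980 − 196,000 = 46,980 kg; Δv = 308×9.81×ln(5.172) = 3021.5×1.6433 ≈ 4965 m/s.
Stage 3: m₀ = 34,080 kg, m_f = 34,080 − 26,600 = 7,480 kg; Δv = 439×9.81×ln(4.556) = 4306.6×1.5165 ≈ 6531 m/s.
Total Δv = 2993 + 4965 + 6531 = 14489 m/s.

Δv ≈ 14500 m/s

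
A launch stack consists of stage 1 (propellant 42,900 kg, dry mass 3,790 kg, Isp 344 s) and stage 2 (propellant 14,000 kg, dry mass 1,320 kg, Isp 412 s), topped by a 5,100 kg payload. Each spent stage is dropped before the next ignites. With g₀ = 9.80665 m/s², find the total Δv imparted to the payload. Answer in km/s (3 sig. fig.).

Ignition mass of stage 1 = 42,900+3,790 + 14,000+1,320 + 5,100 = 67,110 kg.
Stage 1: m₀ = 67,110 kg, m_f = 67,110 − 42,900 = 24,210 kg; Δv = 344×9.80665×ln(2.772) = 3373.5×1.0196 ≈ 3439 m/s.
Stage 2: m₀ = 20,420 kg, m_f = 20,420 − 14,000 = 6,420 kg; Δv = 412×9.80665×ln(3.181) = 4040.3×1.1571 ≈ 4675 m/s.
Total Δv = 3439 + 4675 = 8114 m/s.

Δv ≈ 8.11 km/s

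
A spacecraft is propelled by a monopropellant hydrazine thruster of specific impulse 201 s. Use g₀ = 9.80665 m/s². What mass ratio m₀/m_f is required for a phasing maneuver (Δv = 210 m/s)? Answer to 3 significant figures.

v_e = Isp · g₀ = 201 × 9.80665 = 1971.1 m/s.
Rocket equation: m₀/m_f = exp(Δv / v_e) = exp(210 / 1971.1) = exp(0.1065) = 1.1124.

mass ratio ≈ 1.11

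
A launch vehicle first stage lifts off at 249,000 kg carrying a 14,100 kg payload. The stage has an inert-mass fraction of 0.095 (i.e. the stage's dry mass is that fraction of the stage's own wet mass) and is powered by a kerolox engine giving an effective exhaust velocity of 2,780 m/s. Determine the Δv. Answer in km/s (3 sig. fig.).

Stage wet mass = m₀ − payload = 249,000 − 14,100 = 234,900 kg.
Stage dry mass = ε × stage wet mass = 0.095 × 234,900 = 22,315.5 kg.
Burnout mass m_f = stage dry + payload = 22,315.5 + 14,100 = 36,415.5 kg.
Using Δv = v_e ln(m₀/m_f): Δv = v_e · ln(249,000/36,415.5) = 2780.0 × ln(6.838) = 2780.0 × 1.9225 ≈ 5344 m/s.

Δv ≈ 5.34 km/s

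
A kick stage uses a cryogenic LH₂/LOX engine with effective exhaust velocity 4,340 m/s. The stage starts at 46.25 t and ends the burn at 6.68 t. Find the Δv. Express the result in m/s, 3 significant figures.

Δv ≈ 8400 m/s

Rocket equation: Δv = v_e · ln(m₀/m_f) = 4340.0 × ln(6.924) = 4340.0 × 1.9349 ≈ 8397.7 m/s.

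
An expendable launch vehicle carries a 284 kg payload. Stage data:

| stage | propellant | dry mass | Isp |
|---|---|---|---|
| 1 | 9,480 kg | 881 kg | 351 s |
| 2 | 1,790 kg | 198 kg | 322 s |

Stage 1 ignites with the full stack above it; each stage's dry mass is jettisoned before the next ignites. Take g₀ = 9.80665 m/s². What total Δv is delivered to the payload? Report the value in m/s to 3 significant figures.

Δv ≈ 9670 m/s

Ignition mass of stage 1 = 9,480+881 + 1,790+198 + 284 = 12,633 kg.
Stage 1: m₀ = 12,633 kg, m_f = 12,633 − 9,480 = 3,153 kg; Δv = 351×9.80665×ln(4.007) = 3442.1×1.3880 ≈ 4778 m/s.
Stage 2: m₀ = 2,272 kg, m_f = 2,272 − 1,790 = 482 kg; Δv = 322×9.80665×ln(4.714) = 3157.7×1.5505 ≈ 4896 m/s.
Total Δv = 4778 + 4896 = 9674 m/s.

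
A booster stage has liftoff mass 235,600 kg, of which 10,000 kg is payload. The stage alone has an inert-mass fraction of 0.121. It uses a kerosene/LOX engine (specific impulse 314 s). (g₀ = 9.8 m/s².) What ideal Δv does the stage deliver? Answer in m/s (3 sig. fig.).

Δv ≈ 5670 m/s

Stage wet mass = m₀ − payload = 235,600 − 10,000 = 225,600 kg.
Stage dry mass = ε × stage wet mass = 0.121 × 225,600 = 27,297.6 kg.
Burnout mass m_f = stage dry + payload = 27,297.6 + 10,000 = 37,297.6 kg.
v_e = Isp · g₀ = 314 × 9.8 = 3077.2 m/s.
Rocket equation: Δv = v_e · ln(235,600/37,297.6) = 3077.2 × ln(6.317) = 3077.2 × 1.8432 ≈ 5672 m/s.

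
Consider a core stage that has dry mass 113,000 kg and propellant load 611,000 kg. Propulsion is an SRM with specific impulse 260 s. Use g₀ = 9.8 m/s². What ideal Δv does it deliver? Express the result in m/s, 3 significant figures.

Δv ≈ 4730 m/s

v_e = Isp · g₀ = 260 × 9.8 = 2548.0 m/s.
m₀ = m_dry + m_prop = 113,000 + 611,000 = 724,000 kg.
Δv = v_e · ln(m₀/m_f) = 2548.0 × ln(6.407) = 2548.0 × 1.8574 ≈ 4732.7 m/s.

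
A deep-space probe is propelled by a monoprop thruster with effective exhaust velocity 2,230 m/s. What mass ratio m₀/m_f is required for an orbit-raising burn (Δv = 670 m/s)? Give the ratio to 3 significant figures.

mass ratio ≈ 1.35

Using Δv = v_e ln(m₀/m_f): m₀/m_f = exp(Δv / v_e) = exp(670 / 2230.0) = exp(0.3004) = 1.3505.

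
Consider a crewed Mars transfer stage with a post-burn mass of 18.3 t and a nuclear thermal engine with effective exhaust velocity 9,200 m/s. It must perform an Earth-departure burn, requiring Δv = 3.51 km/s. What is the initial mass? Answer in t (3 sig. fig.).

m₀/m_f = exp(Δv / v_e) = exp(3510 / 9200.0) = exp(0.3815) = 1.4645.
m₀ = m_f × 1.4645 = 18.3 × 1.4645 = 26.8004 t.

initial mass ≈ 26.8 t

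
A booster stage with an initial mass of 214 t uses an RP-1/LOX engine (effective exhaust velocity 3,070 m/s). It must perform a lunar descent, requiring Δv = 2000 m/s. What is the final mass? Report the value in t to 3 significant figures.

Using Δv = v_e ln(m₀/m_f): m₀/m_f = exp(Δv / v_e) = exp(2000 / 3070.0) = exp(0.6515) = 1.9184.
m_f = m₀ / 1.9184 = 214 / 1.9184 = 111.551 t.

final mass ≈ 112 t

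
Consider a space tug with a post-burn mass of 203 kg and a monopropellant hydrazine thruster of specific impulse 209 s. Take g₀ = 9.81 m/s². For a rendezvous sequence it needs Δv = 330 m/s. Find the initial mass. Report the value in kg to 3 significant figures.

initial mass ≈ 238 kg

v_e = Isp · g₀ = 209 × 9.81 = 2050.3 m/s.
Rocket equation: m₀/m_f = exp(Δv / v_e) = exp(330 / 2050.3) = exp(0.1610) = 1.1746.
m₀ = m_f × 1.1746 = 203 × 1.1746 = 238.444 kg.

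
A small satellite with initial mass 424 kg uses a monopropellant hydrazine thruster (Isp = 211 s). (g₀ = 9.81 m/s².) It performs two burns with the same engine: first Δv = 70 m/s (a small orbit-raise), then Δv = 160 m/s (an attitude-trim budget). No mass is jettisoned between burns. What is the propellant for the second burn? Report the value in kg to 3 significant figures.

propellant for the second burn ≈ 30.5 kg

v_e = Isp · g₀ = 211 × 9.81 = 2069.9 m/s.
After the first burn: m = 424 × exp(−70/2069.9) = 424 × 0.96675 = 409.902 kg.
After the second burn: m = 409.902 × exp(−160/2069.9) = 409.902 × 0.92561 = 379.409 kg.
Second-burn propellant = 409.902 − 379.409 = 30.493 kg.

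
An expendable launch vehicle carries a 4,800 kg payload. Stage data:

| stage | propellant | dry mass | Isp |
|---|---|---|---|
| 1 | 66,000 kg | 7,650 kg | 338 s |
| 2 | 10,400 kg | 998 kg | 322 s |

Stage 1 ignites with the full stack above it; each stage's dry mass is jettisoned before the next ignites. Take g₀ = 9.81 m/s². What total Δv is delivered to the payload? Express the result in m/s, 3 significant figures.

Δv ≈ 7640 m/s

Ignition mass of stage 1 = 66,000+7,650 + 10,400+998 + 4,800 = 89,848 kg.
Stage 1: m₀ = 89,848 kg, m_f = 89,848 − 66,000 = 23,848 kg; Δv = 338×9.81×ln(3.768) = 3315.8×1.3264 ≈ 4398 m/s.
Stage 2: m₀ = 16,198 kg, m_f = 16,198 − 10,400 = 5,798 kg; Δv = 322×9.81×ln(2.794) = 3158.8×1.0274 ≈ 3245 m/s.
Total Δv = 4398 + 3245 = 7643 m/s.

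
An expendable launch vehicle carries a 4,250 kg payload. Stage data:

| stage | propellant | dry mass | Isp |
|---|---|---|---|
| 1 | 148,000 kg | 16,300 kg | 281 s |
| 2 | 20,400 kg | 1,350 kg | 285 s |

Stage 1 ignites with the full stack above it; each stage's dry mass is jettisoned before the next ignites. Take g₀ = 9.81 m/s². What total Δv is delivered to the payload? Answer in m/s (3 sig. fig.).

Ignition mass of stage 1 = 148,000+16,300 + 20,400+1,350 + 4,250 = 190,300 kg.
Stage 1: m₀ = 190,300 kg, m_f = 190,300 − 148,000 = 42,300 kg; Δv = 281×9.81×ln(4.499) = 2756.6×1.5038 ≈ 4145 m/s.
Stage 2: m₀ = 26,000 kg, m_f = 26,000 − 20,400 = 5,600 kg; Δv = 285×9.81×ln(4.643) = 2795.9×1.5353 ≈ 4293 m/s.
Total Δv = 4145 + 4293 = 8438 m/s.

Δv ≈ 8440 m/s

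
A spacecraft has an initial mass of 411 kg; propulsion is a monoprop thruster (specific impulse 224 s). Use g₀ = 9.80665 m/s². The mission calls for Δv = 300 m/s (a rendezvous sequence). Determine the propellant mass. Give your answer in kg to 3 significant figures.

v_e = Isp · g₀ = 224 × 9.80665 = 2196.7 m/s.
m₀/m_f = exp(Δv / v_e) = exp(300 / 2196.7) = exp(0.1366) = 1.1463.
m_f = 411 / 1.1463 = 358.545 kg, so propellant = m₀ − m_f = 411 − 358.545 = 52.455 kg.

propellant mass ≈ 52.5 kg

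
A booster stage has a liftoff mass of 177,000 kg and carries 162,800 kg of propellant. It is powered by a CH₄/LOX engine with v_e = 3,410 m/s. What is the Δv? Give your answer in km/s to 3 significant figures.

Δv ≈ 8.60 km/s

m_f = m₀ − m_prop = 177,000 − 162,800 = 14,200 kg.
Δv = v_e · ln(m₀/m_f) = 3410.0 × ln(12.46) = 3410.0 × 2.5229 ≈ 8603.1 m/s.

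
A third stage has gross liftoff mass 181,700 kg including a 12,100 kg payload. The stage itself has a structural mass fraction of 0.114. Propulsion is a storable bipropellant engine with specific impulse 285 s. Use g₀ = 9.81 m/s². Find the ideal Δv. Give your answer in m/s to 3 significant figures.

Stage wet mass = m₀ − payload = 181,700 − 12,100 = 169,600 kg.
Stage dry mass = ε × stage wet mass = 0.114 × 169,600 = 19,334.4 kg.
Burnout mass m_f = stage dry + payload = 19,334.4 + 12,100 = 31,434.4 kg.
v_e = Isp · g₀ = 285 × 9.81 = 2795.9 m/s.
By the Tsiolkovsky rocket equation, Δv = v_e · ln(181,700/31,434.4) = 2795.9 × ln(5.78) = 2795.9 × 1.7545 ≈ 4905 m/s.

Δv ≈ 4910 m/s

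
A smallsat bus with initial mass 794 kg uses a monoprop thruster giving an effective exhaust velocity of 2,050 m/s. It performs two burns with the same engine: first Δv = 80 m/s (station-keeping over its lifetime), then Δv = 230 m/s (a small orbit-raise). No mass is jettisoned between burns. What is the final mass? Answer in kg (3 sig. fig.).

final mass ≈ 683 kg

After the first burn: m = 794 × exp(−80/2050.0) = 794 × 0.96173 = 763.614 kg.
After the second burn: m = 763.614 × exp(−230/2050.0) = 763.614 × 0.89387 = 682.572 kg.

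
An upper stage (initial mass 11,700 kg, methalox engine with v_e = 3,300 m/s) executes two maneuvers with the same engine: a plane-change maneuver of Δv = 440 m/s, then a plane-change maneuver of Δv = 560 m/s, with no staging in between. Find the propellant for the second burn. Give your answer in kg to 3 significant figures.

propellant for the second burn ≈ 1600 kg

After the first burn: m = 11700 × exp(−440/3300.0) = 11700 × 0.87517 = 10,239.5 kg.
After the second burn: m = 10,239.5 × exp(−560/3300.0) = 10,239.5 × 0.84392 = 8,641.32 kg.
Second-burn propellant = 10,239.5 − 8,641.32 = 1,598.18 kg.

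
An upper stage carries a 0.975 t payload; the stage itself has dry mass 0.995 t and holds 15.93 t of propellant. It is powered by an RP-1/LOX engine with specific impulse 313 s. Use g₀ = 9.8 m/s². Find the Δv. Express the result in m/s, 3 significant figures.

v_e = Isp · g₀ = 313 × 9.8 = 3067.4 m/s.
m₀ = payload + dry + propellant = 0.975 + 0.995 + 15.93 = 17.9 t.
m_f = payload + dry = 0.975 + 0.995 = 1.97 t.
Δv = v_e · ln(m₀/m_f) = 3067.4 × ln(9.086) = 3067.4 × 2.2068 ≈ 6769.0 m/s.

Δv ≈ 6770 m/s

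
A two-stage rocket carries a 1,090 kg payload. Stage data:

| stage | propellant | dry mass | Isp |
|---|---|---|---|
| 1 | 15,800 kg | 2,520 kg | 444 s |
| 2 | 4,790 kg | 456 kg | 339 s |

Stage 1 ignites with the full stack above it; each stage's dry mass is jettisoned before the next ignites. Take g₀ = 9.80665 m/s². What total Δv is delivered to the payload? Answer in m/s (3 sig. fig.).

Ignition mass of stage 1 = 15,800+2,520 + 4,790+456 + 1,090 = 24,656 kg.
Stage 1: m₀ = 24,656 kg, m_f = 24,656 − 15,800 = 8,856 kg; Δv = 444×9.80665×ln(2.784) = 4354.2×1.0239 ≈ 4458 m/s.
Stage 2: m₀ = 6,336 kg, m_f = 6,336 − 4,790 = 1,546 kg; Δv = 339×9.80665×ln(4.098) = 3324.5×1.4106 ≈ 4689 m/s.
Total Δv = 4458 + 4689 = 9147 m/s.

Δv ≈ 9150 m/s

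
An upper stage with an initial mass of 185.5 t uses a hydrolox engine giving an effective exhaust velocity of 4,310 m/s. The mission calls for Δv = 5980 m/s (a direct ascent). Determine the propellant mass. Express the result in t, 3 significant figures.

m₀/m_f = exp(Δv / v_e) = exp(5980 / 4310.0) = exp(1.3875) = 4.0047.
m_f = 185.5 / 4.0047 = 46.3206 t, so propellant = m₀ − m_f = 185.5 − 46.3206 = 139.1794 t.

propellant mass ≈ 139 t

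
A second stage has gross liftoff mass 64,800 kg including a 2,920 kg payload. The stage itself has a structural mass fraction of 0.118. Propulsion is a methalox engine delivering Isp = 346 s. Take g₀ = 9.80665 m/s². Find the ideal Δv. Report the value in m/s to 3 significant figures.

Δv ≈ 6270 m/s

Stage wet mass = m₀ − payload = 64,800 − 2,920 = 61,880 kg.
Stage dry mass = ε × stage wet mass = 0.118 × 61,880 = 7,301.84 kg.
Burnout mass m_f = stage dry + payload = 7,301.84 + 2,920 = 10,221.84 kg.
v_e = Isp · g₀ = 346 × 9.80665 = 3393.1 m/s.
Using Δv = v_e ln(m₀/m_f): Δv = v_e · ln(64,800/10,221.84) = 3393.1 × ln(6.339) = 3393.1 × 1.8468 ≈ 6266 m/s.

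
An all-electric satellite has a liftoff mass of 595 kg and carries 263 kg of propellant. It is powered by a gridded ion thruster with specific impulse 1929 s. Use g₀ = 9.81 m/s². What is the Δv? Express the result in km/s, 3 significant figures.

Δv ≈ 11.0 km/s

v_e = Isp · g₀ = 1929 × 9.81 = 18923.5 m/s.
m_f = m₀ − m_prop = 595 − 263 = 332 kg.
From the ideal rocket equation, Δv = v_e · ln(m₀/m_f) = 18923.5 × ln(1.792) = 18923.5 × 0.5834 ≈ 11040.5 m/s.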